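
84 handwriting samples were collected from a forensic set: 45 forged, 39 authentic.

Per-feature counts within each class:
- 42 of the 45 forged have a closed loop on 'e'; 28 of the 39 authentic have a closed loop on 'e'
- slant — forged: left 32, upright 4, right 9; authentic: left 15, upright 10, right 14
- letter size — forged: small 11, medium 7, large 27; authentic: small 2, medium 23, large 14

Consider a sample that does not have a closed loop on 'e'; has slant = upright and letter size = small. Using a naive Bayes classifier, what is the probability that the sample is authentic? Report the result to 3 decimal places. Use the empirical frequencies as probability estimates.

0.689

forged: (45/84) × (3/45) × (4/45) × (11/45) ≈ 0.000776014
authentic: (39/84) × (11/39) × (10/39) × (2/39) ≈ 0.00172192
P(authentic | x) = 0.00172192 / 0.002497934 ≈ 0.689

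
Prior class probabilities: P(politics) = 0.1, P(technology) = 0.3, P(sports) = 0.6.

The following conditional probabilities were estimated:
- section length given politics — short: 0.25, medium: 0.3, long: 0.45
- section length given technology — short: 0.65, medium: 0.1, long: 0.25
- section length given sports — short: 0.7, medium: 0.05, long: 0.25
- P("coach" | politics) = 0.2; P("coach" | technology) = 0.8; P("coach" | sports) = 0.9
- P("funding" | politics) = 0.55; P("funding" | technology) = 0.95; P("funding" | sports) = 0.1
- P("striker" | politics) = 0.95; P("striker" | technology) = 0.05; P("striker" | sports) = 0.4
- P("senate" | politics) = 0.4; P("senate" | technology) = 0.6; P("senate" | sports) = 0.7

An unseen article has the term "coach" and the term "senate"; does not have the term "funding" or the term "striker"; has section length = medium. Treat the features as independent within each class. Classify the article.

politics: 0.1 × 0.3 × 0.2 × (1−0.55) × (1−0.95) × 0.4 = 0.000054
technology: 0.3 × 0.1 × 0.8 × (1−0.95) × (1−0.05) × 0.6 = 0.000684
sports: 0.6 × 0.05 × 0.9 × (1−0.1) × (1−0.4) × 0.7 = 0.010206
Highest score → sports.

sports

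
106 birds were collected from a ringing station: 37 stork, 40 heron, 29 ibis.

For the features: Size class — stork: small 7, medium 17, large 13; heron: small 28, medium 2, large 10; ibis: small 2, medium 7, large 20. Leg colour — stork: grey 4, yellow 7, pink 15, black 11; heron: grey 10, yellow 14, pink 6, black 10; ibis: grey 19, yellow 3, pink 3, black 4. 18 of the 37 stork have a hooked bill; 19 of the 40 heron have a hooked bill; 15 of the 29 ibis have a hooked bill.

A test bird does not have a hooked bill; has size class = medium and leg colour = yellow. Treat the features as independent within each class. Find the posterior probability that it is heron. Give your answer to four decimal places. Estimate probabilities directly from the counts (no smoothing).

stork: (37/106) × (17/37) × (7/37) × (19/37) ≈ 0.0155809
heron: (40/106) × (2/40) × (14/40) × (21/40) ≈ 0.00346698
ibis: (29/106) × (7/29) × (3/29) × (14/29) ≈ 0.00329796
P(heron | x) = 0.00346698 / 0.02234584 ≈ 0.1552

0.1552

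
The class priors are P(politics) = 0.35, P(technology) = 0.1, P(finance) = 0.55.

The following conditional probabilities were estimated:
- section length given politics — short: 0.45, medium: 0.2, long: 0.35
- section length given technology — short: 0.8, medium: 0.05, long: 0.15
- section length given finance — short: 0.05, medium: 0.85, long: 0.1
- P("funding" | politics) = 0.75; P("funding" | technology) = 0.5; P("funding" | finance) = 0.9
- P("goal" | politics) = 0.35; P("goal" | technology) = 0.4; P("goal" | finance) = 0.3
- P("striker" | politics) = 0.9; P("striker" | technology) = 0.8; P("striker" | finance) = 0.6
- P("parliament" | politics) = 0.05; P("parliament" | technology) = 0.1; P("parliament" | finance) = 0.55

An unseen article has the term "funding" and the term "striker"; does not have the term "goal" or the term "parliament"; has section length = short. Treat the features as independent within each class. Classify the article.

politics: 0.35 × 0.45 × 0.75 × (1−0.35) × 0.9 × (1−0.05) = 0.06564796875
technology: 0.1 × 0.8 × 0.5 × (1−0.4) × 0.8 × (1−0.1) = 0.01728
finance: 0.55 × 0.05 × 0.9 × (1−0.3) × 0.6 × (1−0.55) = 0.00467775
Highest score → politics.

politics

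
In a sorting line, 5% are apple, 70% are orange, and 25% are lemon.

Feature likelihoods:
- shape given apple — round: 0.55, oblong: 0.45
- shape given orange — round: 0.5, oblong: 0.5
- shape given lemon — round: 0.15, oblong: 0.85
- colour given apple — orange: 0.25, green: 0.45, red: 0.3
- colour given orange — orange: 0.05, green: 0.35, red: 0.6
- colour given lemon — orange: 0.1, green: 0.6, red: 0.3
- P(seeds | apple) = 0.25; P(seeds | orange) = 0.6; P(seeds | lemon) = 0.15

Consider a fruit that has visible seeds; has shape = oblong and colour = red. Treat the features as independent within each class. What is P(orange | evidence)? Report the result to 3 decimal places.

apple: 0.05 × 0.45 × 0.3 × 0.25 = 0.0016875
orange: 0.7 × 0.5 × 0.6 × 0.6 = 0.126
lemon: 0.25 × 0.85 × 0.3 × 0.15 = 0.0095625
P(orange | x) = 0.126 / 0.13725 ≈ 0.918

0.918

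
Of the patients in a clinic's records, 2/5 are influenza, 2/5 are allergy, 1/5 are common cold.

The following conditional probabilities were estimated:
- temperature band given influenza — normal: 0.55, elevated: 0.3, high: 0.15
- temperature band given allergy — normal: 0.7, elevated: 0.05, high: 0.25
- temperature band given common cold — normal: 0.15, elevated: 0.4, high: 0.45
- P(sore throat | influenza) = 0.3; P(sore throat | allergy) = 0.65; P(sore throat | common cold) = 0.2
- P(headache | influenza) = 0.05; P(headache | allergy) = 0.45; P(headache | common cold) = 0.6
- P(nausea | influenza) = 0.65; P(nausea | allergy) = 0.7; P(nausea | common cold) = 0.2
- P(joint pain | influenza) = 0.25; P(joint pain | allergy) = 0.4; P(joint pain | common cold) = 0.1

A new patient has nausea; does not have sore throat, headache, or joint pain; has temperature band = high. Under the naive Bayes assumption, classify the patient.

influenza

influenza: 0.4 × 0.15 × (1−0.3) × (1−0.05) × 0.65 × (1−0.25) = 0.01945125
allergy: 0.4 × 0.25 × (1−0.65) × (1−0.45) × 0.7 × (1−0.4) = 0.008085
common cold: 0.2 × 0.45 × (1−0.2) × (1−0.6) × 0.2 × (1−0.1) = 0.005184
Highest score → influenza.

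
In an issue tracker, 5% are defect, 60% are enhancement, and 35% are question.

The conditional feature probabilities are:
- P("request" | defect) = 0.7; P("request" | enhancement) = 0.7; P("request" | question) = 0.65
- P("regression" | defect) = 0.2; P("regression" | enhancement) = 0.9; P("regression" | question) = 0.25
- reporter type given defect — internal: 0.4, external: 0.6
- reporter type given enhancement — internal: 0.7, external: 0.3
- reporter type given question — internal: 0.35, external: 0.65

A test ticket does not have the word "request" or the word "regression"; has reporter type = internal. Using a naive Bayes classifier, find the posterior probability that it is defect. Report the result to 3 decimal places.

0.097

defect: 0.05 × (1−0.7) × (1−0.2) × 0.4 = 0.0048
enhancement: 0.6 × (1−0.7) × (1−0.9) × 0.7 = 0.0126
question: 0.35 × (1−0.65) × (1−0.25) × 0.35 = 0.03215625
P(defect | x) = 0.0048 / 0.04955625 ≈ 0.097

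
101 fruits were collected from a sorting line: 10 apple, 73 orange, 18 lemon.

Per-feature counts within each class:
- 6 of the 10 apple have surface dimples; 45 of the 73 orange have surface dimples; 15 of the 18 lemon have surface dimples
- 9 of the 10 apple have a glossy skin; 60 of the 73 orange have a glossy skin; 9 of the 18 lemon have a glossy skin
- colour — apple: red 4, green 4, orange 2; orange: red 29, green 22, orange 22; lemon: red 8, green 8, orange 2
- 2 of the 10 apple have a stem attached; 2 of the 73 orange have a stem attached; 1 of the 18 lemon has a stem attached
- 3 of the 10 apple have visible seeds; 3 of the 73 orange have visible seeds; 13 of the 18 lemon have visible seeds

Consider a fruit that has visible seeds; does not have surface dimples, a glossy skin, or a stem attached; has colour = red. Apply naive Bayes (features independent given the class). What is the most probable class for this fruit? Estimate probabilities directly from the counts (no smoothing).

lemon

apple: (10/101) × (4/10) × (1/10) × (4/10) × (8/10) × (3/10) ≈ 0.000380198
orange: (73/101) × (28/73) × (13/73) × (29/73) × (71/73) × (3/73) ≈ 0.00078391
lemon: (18/101) × (3/18) × (9/18) × (8/18) × (17/18) × (13/18) ≈ 0.0045023
Highest score → lemon.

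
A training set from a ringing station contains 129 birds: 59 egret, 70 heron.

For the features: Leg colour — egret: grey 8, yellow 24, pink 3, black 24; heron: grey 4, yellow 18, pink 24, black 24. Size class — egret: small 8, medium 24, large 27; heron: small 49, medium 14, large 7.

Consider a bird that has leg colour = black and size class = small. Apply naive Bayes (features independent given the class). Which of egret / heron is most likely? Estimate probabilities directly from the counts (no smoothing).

egret: (59/129) × (24/59) × (8/59) ≈ 0.0252266
heron: (70/129) × (24/70) × (49/70) ≈ 0.130233
Highest score → heron.

heron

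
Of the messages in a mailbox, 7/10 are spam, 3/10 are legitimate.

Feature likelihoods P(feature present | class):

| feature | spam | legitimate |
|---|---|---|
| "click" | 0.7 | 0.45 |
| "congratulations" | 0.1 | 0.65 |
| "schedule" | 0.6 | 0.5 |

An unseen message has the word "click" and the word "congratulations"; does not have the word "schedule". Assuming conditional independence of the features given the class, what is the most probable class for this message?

legitimate

spam: 0.7 × 0.7 × 0.1 × (1−0.6) = 0.0196
legitimate: 0.3 × 0.45 × 0.65 × (1−0.5) = 0.043875
Highest score → legitimate.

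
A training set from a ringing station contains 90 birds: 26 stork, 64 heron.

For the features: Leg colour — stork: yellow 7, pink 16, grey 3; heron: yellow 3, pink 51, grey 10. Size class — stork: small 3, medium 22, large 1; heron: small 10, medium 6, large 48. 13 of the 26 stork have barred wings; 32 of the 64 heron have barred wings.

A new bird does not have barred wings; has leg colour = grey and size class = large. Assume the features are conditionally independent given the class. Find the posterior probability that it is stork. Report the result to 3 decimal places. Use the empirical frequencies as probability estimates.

stork: (26/90) × (3/26) × (1/26) × (13/26) ≈ 0.000641026
heron: (64/90) × (10/64) × (48/64) × (32/64) ≈ 0.0416667
P(stork | x) = 0.000641026 / 0.042307726 ≈ 0.015

0.015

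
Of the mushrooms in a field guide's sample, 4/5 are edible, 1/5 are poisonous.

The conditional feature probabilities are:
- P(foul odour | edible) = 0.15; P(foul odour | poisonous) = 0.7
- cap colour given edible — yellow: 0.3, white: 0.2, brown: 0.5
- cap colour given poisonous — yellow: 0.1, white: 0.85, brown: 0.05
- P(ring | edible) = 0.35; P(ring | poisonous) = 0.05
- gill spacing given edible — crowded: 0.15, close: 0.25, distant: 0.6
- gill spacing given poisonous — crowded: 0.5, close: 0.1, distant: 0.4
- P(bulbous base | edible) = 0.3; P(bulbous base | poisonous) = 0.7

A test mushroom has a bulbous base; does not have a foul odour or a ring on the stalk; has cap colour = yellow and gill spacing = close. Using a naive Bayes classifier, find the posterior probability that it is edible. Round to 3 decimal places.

0.961

edible: 0.8 × (1−0.15) × 0.3 × (1−0.35) × 0.25 × 0.3 = 0.009945
poisonous: 0.2 × (1−0.7) × 0.1 × (1−0.05) × 0.1 × 0.7 = 0.000399
P(edible | x) = 0.009945 / 0.010344 ≈ 0.961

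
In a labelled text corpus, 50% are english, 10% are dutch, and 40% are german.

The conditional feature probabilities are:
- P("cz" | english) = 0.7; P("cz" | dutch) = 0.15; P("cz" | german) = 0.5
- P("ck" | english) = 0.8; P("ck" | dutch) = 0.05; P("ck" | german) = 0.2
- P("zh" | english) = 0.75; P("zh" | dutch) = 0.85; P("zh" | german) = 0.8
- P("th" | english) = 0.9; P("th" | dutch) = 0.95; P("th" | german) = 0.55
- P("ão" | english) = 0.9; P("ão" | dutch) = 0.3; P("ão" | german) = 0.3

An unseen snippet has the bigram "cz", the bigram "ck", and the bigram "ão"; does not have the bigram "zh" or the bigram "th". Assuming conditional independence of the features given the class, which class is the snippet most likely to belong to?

english: 0.5 × 0.7 × 0.8 × (1−0.75) × (1−0.9) × 0.9 = 0.0063
dutch: 0.1 × 0.15 × 0.05 × (1−0.85) × (1−0.95) × 0.3 = 0.0000016875
german: 0.4 × 0.5 × 0.2 × (1−0.8) × (1−0.55) × 0.3 = 0.00108
Highest score → english.

english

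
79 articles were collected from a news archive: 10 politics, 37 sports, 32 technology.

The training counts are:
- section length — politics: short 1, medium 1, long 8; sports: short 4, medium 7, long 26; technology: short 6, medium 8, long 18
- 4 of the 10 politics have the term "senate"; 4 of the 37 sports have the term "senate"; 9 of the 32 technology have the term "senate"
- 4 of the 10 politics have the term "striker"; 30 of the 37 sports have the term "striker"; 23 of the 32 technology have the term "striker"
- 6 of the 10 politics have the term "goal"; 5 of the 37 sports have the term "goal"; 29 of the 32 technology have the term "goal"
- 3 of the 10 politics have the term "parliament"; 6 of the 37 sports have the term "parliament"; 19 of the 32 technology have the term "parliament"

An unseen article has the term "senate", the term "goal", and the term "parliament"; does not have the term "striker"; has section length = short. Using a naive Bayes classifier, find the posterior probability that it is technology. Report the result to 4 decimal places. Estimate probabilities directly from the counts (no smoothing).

0.8502

politics: (10/79) × (1/10) × (4/10) × (6/10) × (6/10) × (3/10) ≈ 0.000546835
sports: (37/79) × (4/37) × (4/37) × (7/37) × (5/37) × (6/37) ≈ 0.0000226937
technology: (32/79) × (6/32) × (9/32) × (9/32) × (29/32) × (19/32) ≈ 0.00323267
P(technology | x) = 0.00323267 / 0.0038021987 ≈ 0.8502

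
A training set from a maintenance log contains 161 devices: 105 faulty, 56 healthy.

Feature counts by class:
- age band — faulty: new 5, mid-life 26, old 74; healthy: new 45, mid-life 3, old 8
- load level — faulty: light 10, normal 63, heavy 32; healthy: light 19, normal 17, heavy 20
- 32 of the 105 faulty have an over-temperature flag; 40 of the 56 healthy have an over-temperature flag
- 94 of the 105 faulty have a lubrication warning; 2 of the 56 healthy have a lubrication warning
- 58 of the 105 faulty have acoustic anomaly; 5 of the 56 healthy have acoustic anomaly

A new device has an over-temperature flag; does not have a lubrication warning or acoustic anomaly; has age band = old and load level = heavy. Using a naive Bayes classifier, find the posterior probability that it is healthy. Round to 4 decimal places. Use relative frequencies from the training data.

faulty: (105/161) × (74/105) × (32/105) × (32/105) × (11/105) × (47/105) ≈ 0.00200189
healthy: (56/161) × (8/56) × (20/56) × (40/56) × (54/56) × (51/56) ≈ 0.0111318
P(healthy | x) = 0.0111318 / 0.01313369 ≈ 0.8476

0.8476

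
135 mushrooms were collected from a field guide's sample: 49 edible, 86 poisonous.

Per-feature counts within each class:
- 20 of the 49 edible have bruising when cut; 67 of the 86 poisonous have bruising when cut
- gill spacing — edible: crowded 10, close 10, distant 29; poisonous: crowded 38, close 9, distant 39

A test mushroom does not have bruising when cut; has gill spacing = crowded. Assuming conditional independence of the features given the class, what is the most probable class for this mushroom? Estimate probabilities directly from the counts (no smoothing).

poisonous

edible: (49/135) × (29/49) × (10/49) ≈ 0.0438398
poisonous: (86/135) × (19/86) × (38/86) ≈ 0.0621878
Highest score → poisonous.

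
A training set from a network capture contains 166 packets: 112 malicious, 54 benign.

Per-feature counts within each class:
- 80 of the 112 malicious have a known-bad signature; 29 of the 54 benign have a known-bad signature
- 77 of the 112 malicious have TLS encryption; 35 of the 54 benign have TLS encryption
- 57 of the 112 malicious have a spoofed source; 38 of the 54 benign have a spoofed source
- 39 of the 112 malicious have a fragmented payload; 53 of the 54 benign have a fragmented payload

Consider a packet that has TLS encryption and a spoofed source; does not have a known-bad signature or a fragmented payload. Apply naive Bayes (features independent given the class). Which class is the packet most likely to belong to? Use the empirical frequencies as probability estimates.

malicious

malicious: (112/166) × (32/112) × (77/112) × (57/112) × (73/112) ≈ 0.0439619
benign: (54/166) × (25/54) × (35/54) × (38/54) × (1/54) ≈ 0.00127204
Highest score → malicious.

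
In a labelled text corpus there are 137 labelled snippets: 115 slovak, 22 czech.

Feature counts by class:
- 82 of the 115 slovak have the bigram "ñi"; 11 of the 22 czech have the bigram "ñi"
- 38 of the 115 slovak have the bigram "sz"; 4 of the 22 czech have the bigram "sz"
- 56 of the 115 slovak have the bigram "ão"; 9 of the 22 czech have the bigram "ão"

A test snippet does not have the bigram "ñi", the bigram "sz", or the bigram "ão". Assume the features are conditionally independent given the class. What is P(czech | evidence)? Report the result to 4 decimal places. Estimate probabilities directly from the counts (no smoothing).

slovak: (115/137) × (33/115) × (77/115) × (59/115) ≈ 0.0827447
czech: (22/137) × (11/22) × (18/22) × (13/22) ≈ 0.0388188
P(czech | x) = 0.0388188 / 0.1215635 ≈ 0.3193

0.3193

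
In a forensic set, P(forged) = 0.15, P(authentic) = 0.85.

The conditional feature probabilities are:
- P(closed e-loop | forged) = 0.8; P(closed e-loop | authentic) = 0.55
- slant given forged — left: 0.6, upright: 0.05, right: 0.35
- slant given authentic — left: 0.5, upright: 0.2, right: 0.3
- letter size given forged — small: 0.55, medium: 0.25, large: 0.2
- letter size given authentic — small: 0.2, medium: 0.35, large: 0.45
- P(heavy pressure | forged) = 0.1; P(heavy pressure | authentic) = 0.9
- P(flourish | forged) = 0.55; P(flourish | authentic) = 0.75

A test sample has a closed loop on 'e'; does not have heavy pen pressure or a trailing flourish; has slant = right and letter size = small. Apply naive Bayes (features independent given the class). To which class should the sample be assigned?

forged

forged: 0.15 × 0.8 × 0.35 × 0.55 × (1−0.1) × (1−0.55) = 0.0093555
authentic: 0.85 × 0.55 × 0.3 × 0.2 × (1−0.9) × (1−0.75) = 0.00070125
Highest score → forged.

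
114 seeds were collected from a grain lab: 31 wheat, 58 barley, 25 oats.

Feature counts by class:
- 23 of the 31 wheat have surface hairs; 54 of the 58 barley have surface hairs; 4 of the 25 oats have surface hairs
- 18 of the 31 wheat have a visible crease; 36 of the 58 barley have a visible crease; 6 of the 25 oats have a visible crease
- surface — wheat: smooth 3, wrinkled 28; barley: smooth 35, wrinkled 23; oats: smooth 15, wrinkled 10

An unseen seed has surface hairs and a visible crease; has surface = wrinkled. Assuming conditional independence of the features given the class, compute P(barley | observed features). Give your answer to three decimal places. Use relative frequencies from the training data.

0.516

wheat: (31/114) × (23/31) × (18/31) × (28/31) ≈ 0.105811
barley: (58/114) × (54/58) × (36/58) × (23/58) ≈ 0.116591
oats: (25/114) × (4/25) × (6/25) × (10/25) ≈ 0.00336842
P(barley | x) = 0.116591 / 0.22577042 ≈ 0.516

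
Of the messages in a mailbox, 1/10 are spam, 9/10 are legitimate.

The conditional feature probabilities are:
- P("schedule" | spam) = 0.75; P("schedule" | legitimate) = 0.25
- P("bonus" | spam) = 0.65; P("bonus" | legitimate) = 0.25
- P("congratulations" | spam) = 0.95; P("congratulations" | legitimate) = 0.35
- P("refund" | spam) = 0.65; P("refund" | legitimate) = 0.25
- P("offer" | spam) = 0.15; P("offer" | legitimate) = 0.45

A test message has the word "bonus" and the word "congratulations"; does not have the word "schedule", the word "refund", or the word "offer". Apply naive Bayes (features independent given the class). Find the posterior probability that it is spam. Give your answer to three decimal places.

0.159

spam: 0.1 × (1−0.75) × 0.65 × 0.95 × (1−0.65) × (1−0.15) = 0.00459265625
legitimate: 0.9 × (1−0.25) × 0.25 × 0.35 × (1−0.25) × (1−0.45) = 0.02436328125
P(spam | x) = 0.00459265625 / 0.0289559375 ≈ 0.159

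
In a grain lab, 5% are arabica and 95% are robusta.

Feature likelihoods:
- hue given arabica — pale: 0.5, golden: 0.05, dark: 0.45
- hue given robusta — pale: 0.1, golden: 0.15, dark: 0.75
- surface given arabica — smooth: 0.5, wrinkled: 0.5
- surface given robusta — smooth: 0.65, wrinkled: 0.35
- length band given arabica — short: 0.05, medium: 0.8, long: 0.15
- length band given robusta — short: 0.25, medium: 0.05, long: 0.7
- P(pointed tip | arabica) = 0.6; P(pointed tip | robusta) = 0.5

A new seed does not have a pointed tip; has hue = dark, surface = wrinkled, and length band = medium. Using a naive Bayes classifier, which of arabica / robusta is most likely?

arabica: 0.05 × 0.45 × 0.5 × 0.8 × (1−0.6) = 0.0036
robusta: 0.95 × 0.75 × 0.35 × 0.05 × (1−0.5) = 0.006234375
Highest score → robusta.

robusta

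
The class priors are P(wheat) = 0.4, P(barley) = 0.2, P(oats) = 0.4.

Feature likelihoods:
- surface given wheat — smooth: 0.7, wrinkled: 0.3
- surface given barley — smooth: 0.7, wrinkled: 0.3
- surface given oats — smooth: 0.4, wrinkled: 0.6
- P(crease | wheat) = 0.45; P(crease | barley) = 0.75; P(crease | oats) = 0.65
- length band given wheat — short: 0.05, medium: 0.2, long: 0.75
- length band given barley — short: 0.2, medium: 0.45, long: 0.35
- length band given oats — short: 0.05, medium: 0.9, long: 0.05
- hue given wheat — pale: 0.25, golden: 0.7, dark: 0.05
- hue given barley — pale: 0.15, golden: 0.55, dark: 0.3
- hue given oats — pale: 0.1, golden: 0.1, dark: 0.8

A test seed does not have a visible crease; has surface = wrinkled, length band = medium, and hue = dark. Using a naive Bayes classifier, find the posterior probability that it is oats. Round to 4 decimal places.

0.9575

wheat: 0.4 × 0.3 × (1−0.45) × 0.2 × 0.05 = 0.00066
barley: 0.2 × 0.3 × (1−0.75) × 0.45 × 0.3 = 0.002025
oats: 0.4 × 0.6 × (1−0.65) × 0.9 × 0.8 = 0.06048
P(oats | x) = 0.06048 / 0.063165 ≈ 0.9575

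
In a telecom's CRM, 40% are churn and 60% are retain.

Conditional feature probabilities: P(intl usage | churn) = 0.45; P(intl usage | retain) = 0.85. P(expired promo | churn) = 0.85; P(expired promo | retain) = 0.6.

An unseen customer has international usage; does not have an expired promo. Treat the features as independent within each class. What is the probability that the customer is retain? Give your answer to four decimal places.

0.8831

churn: 0.4 × 0.45 × (1−0.85) = 0.027
retain: 0.6 × 0.85 × (1−0.6) = 0.204
P(retain | x) = 0.204 / 0.231 ≈ 0.8831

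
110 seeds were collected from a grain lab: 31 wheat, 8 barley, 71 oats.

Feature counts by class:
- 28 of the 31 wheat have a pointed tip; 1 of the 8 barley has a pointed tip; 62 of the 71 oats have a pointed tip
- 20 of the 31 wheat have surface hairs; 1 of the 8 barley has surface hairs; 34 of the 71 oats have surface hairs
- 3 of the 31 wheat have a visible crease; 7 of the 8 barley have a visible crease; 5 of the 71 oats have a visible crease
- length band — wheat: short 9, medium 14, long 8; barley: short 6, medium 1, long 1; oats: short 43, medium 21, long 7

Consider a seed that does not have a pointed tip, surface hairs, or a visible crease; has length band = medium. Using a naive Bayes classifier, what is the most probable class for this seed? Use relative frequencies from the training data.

oats

wheat: (31/110) × (3/31) × (11/31) × (28/31) × (14/31) ≈ 0.0039475
barley: (8/110) × (7/8) × (7/8) × (1/8) × (1/8) ≈ 0.000870028
oats: (71/110) × (9/71) × (37/71) × (66/71) × (21/71) ≈ 0.011723
Highest score → oats.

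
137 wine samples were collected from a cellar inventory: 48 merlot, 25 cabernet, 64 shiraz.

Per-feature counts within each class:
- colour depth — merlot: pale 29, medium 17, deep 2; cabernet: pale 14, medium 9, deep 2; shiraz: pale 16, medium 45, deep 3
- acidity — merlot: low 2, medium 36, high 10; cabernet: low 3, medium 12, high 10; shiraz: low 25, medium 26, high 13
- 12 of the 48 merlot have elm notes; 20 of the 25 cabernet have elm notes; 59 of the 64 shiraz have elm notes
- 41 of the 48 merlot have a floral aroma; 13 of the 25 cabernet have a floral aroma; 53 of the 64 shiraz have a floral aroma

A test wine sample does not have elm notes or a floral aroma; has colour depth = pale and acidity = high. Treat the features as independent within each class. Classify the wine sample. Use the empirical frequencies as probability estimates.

merlot: (48/137) × (29/48) × (10/48) × (36/48) × (7/48) ≈ 0.00482341
cabernet: (25/137) × (14/25) × (10/25) × (5/25) × (12/25) ≈ 0.00392409
shiraz: (64/137) × (16/64) × (13/64) × (5/64) × (11/64) ≈ 0.000318541
Highest score → merlot.

merlot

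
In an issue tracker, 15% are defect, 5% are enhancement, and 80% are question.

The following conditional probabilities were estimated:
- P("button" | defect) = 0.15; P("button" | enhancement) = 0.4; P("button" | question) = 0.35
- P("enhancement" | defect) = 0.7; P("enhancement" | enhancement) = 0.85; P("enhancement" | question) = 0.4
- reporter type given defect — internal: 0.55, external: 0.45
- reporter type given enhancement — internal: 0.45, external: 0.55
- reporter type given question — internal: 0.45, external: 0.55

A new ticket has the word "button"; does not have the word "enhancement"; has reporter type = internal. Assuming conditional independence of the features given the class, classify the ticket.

defect: 0.15 × 0.15 × (1−0.7) × 0.55 = 0.0037125
enhancement: 0.05 × 0.4 × (1−0.85) × 0.45 = 0.00135
question: 0.8 × 0.35 × (1−0.4) × 0.45 = 0.0756
Highest score → question.

question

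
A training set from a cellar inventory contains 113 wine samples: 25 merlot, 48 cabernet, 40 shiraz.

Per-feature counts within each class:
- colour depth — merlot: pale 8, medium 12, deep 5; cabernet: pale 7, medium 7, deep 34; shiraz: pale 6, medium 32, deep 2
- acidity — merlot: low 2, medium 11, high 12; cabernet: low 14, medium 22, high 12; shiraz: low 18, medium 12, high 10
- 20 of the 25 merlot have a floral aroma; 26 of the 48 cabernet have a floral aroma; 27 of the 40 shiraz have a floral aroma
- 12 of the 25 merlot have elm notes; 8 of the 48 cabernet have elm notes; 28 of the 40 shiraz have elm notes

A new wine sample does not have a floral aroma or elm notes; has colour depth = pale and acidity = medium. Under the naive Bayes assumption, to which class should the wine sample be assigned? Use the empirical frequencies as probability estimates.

cabernet

merlot: (25/113) × (8/25) × (11/25) × (5/25) × (13/25) ≈ 0.00323965
cabernet: (48/113) × (7/48) × (22/48) × (22/48) × (40/48) ≈ 0.0108443
shiraz: (40/113) × (6/40) × (12/40) × (13/40) × (12/40) ≈ 0.0015531
Highest score → cabernet.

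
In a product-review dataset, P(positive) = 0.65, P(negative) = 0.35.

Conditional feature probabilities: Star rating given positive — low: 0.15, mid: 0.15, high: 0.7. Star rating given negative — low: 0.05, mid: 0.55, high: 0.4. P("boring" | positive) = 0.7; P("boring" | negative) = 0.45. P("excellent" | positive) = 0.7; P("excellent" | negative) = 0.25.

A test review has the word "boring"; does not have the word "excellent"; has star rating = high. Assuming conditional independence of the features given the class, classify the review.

positive: 0.65 × 0.7 × 0.7 × (1−0.7) = 0.09555
negative: 0.35 × 0.4 × 0.45 × (1−0.25) = 0.04725
Highest score → positive.

positive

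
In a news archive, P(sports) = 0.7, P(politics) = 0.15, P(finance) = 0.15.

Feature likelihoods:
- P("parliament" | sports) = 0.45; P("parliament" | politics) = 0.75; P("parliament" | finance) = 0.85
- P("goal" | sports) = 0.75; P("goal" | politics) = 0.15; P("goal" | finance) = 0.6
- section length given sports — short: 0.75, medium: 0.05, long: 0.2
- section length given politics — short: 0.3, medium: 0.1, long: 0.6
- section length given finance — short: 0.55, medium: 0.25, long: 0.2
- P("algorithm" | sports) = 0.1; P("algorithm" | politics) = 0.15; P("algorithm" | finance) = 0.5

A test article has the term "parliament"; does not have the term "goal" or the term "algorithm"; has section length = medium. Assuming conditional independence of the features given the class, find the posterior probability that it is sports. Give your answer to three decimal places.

sports: 0.7 × 0.45 × (1−0.75) × 0.05 × (1−0.1) = 0.00354375
politics: 0.15 × 0.75 × (1−0.15) × 0.1 × (1−0.15) = 0.008128125
finance: 0.15 × 0.85 × (1−0.6) × 0.25 × (1−0.5) = 0.006375
P(sports | x) = 0.00354375 / 0.018046875 ≈ 0.196

0.196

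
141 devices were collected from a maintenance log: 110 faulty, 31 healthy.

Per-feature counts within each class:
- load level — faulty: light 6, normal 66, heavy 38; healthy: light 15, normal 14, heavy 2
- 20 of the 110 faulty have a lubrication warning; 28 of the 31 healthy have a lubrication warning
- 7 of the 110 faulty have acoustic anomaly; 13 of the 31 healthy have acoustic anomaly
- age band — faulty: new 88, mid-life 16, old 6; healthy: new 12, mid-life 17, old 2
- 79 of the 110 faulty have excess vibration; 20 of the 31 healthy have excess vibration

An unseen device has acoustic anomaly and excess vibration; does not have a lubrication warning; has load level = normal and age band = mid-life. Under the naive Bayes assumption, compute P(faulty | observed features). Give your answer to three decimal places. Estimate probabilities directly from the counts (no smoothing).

faulty: (110/141) × (66/110) × (90/110) × (7/110) × (16/110) × (79/110) ≈ 0.0025459
healthy: (31/141) × (14/31) × (3/31) × (13/31) × (17/31) × (20/31) ≈ 0.00142563
P(faulty | x) = 0.0025459 / 0.00397153 ≈ 0.641

0.641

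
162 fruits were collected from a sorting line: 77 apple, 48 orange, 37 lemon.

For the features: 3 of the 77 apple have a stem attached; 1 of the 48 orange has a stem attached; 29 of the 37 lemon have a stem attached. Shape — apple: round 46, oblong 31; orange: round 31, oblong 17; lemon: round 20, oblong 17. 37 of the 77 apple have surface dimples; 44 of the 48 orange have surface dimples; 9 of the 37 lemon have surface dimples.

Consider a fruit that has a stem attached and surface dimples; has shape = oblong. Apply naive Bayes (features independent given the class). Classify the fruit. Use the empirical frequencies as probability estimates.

apple: (77/162) × (3/77) × (31/77) × (37/77) ≈ 0.00358252
orange: (48/162) × (1/48) × (17/48) × (44/48) ≈ 0.00200403
lemon: (37/162) × (29/37) × (17/37) × (9/37) ≈ 0.0200065
Highest score → lemon.

lemon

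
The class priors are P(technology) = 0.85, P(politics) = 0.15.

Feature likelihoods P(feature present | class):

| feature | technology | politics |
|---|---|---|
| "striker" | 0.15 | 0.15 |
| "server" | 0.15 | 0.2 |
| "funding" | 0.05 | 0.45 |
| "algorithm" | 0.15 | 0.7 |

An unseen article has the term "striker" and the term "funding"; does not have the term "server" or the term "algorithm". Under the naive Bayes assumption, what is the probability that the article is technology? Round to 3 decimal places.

technology: 0.85 × 0.15 × (1−0.15) × 0.05 × (1−0.15) = 0.0046059375
politics: 0.15 × 0.15 × (1−0.2) × 0.45 × (1−0.7) = 0.00243
P(technology | x) = 0.0046059375 / 0.0070359375 ≈ 0.655

0.655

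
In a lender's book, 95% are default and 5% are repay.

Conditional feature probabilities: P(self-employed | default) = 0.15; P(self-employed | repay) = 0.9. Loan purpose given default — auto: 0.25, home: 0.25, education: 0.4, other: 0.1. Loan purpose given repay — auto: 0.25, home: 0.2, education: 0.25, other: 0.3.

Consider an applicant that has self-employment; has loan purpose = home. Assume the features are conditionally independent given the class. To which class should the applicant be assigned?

default: 0.95 × 0.15 × 0.25 = 0.035625
repay: 0.05 × 0.9 × 0.2 = 0.009
Highest score → default.

default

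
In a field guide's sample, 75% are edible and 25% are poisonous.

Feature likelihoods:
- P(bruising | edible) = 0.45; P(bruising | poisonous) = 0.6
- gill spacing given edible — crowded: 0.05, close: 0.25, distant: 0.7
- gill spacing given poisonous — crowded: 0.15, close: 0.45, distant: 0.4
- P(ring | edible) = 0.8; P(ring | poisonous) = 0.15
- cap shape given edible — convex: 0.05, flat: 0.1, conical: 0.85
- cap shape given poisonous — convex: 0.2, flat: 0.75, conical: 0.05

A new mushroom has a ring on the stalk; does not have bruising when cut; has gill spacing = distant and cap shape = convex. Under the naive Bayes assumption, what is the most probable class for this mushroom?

edible: 0.75 × (1−0.45) × 0.7 × 0.8 × 0.05 = 0.01155
poisonous: 0.25 × (1−0.6) × 0.4 × 0.15 × 0.2 = 0.0012
Highest score → edible.

edible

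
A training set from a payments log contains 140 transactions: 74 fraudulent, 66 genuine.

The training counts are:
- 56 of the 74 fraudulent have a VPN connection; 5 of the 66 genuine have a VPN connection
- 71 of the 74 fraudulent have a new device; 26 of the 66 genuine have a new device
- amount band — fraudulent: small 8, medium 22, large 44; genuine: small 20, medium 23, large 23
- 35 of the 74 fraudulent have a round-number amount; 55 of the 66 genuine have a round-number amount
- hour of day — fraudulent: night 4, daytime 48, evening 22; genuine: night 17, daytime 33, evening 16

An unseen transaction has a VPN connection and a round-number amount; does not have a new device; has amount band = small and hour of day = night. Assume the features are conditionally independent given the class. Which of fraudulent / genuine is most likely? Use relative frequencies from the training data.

fraudulent: (74/140) × (56/74) × (3/74) × (8/74) × (35/74) × (4/74) ≈ 0.0000448201
genuine: (66/140) × (5/66) × (40/66) × (20/66) × (55/66) × (17/66) ≈ 0.00140789
Highest score → genuine.

genuine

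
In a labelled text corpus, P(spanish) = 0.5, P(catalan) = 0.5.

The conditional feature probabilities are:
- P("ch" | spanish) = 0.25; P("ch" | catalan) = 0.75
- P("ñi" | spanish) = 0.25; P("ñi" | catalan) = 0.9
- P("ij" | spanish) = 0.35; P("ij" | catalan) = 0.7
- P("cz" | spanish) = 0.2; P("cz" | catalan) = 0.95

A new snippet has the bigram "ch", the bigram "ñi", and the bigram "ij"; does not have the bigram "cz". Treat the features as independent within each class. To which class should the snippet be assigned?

catalan

spanish: 0.5 × 0.25 × 0.25 × 0.35 × (1−0.2) = 0.00875
catalan: 0.5 × 0.75 × 0.9 × 0.7 × (1−0.95) = 0.0118125
Highest score → catalan.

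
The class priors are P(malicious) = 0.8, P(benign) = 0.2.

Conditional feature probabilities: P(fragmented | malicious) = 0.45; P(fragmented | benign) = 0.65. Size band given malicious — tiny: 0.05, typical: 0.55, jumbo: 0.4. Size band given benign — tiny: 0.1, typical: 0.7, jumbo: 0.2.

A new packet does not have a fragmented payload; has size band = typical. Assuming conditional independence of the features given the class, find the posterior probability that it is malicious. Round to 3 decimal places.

malicious: 0.8 × (1−0.45) × 0.55 = 0.242
benign: 0.2 × (1−0.65) × 0.7 = 0.049
P(malicious | x) = 0.242 / 0.291 ≈ 0.832

0.832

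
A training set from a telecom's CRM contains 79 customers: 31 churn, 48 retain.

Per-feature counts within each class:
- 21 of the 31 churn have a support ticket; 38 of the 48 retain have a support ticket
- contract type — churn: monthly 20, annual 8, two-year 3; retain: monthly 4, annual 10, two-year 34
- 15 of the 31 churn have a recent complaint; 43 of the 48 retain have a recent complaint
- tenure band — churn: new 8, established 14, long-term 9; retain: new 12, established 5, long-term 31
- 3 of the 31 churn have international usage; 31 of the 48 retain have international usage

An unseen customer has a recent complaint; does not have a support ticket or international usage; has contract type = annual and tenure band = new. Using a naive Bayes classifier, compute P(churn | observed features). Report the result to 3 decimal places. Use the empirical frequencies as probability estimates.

0.638

churn: (31/79) × (10/31) × (8/31) × (15/31) × (8/31) × (28/31) ≈ 0.0036843
retain: (48/79) × (10/48) × (10/48) × (43/48) × (12/48) × (17/48) ≈ 0.00209173
P(churn | x) = 0.0036843 / 0.00577603 ≈ 0.638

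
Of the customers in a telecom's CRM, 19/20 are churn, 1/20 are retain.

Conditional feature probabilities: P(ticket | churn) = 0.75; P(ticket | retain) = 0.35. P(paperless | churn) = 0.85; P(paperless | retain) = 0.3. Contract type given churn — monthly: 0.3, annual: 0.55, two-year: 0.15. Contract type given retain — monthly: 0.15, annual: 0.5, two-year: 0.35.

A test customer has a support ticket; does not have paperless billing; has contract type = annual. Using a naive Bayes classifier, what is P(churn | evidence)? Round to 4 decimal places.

churn: 0.95 × 0.75 × (1−0.85) × 0.55 = 0.05878125
retain: 0.05 × 0.35 × (1−0.3) × 0.5 = 0.006125
P(churn | x) = 0.05878125 / 0.06490625 ≈ 0.9056

0.9056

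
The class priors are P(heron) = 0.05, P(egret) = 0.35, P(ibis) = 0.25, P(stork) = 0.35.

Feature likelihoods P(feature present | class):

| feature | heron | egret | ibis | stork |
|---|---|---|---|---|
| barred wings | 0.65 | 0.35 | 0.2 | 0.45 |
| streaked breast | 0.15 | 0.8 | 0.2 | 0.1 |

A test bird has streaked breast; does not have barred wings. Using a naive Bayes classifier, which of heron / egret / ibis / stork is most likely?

egret

heron: 0.05 × (1−0.65) × 0.15 = 0.002625
egret: 0.35 × (1−0.35) × 0.8 = 0.182
ibis: 0.25 × (1−0.2) × 0.2 = 0.04
stork: 0.35 × (1−0.45) × 0.1 = 0.01925
Highest score → egret.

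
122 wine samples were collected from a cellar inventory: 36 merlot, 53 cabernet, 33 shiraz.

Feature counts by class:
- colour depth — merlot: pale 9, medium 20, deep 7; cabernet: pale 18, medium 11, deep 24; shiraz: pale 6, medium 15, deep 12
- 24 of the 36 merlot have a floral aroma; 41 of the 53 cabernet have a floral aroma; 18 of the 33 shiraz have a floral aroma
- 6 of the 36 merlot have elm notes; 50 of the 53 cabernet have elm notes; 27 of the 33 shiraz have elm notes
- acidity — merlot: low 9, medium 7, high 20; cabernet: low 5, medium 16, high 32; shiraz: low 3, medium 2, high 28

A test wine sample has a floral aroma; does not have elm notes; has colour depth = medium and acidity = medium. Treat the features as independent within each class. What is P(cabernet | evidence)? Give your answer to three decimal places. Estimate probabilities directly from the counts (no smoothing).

0.061

merlot: (36/122) × (20/36) × (24/36) × (30/36) × (7/36) ≈ 0.017709
cabernet: (53/122) × (11/53) × (41/53) × (3/53) × (16/53) ≈ 0.00119187
shiraz: (33/122) × (15/33) × (18/33) × (6/33) × (2/33) ≈ 0.000738998
P(cabernet | x) = 0.00119187 / 0.019639868 ≈ 0.061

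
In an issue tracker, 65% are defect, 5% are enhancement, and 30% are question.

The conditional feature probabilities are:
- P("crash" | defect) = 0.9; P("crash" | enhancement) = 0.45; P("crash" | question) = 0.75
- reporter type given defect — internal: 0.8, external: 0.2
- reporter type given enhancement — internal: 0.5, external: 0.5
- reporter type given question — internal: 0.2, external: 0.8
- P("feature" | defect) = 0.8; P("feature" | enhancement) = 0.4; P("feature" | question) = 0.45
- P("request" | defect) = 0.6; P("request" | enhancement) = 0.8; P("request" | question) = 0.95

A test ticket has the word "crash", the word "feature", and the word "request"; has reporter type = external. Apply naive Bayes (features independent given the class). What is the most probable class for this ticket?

question

defect: 0.65 × 0.9 × 0.2 × 0.8 × 0.6 = 0.05616
enhancement: 0.05 × 0.45 × 0.5 × 0.4 × 0.8 = 0.0036
question: 0.3 × 0.75 × 0.8 × 0.45 × 0.95 = 0.07695
Highest score → question.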